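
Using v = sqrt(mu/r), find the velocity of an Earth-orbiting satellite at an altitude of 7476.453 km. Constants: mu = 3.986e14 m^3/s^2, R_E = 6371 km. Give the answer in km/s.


r = R_E + alt = 6371.0 + 7476.453 = 13847.4530 km = 1.3847453e+07 m
v = sqrt(mu/r) = sqrt(3.986e14 / 1.3847453e+07) = 5365.1726 m/s = 5.3652 km/s

5.3652 km/s


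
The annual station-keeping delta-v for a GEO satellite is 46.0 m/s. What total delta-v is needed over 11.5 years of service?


dV = rate * years = 46.0 * 11.5
dV = 529.0000 m/s

529.0000 m/s


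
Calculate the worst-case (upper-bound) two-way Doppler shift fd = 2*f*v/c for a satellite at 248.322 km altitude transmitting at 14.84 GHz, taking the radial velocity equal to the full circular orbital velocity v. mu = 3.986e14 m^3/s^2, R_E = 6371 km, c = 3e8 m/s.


r = 6.619322e+06 m
v = sqrt(mu/r) = 7760.0031 m/s (worst-case radial velocity)
f = 14.84 GHz = 1.484e+10 Hz
fd = 2*f*v/c = 2*1.484e+10*7760.0031/3.0e+08
fd = 767722.9705 Hz

767722.9705 Hz


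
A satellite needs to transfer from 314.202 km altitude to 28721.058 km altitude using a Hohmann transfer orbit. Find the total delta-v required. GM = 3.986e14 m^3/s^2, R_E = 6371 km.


r1 = 6685.2020 km = 6.685202e+06 m
r2 = 35092.0580 km = 3.5092058e+07 m
dv1 = sqrt(mu/r1)*(sqrt(2*r2/(r1+r2)) - 1) = 2286.6391 m/s
dv2 = sqrt(mu/r2)*(1 - sqrt(2*r1/(r1+r2))) = 1463.6360 m/s
total dv = |dv1| + |dv2| = 2286.6391 + 1463.6360 = 3750.2751 m/s = 3.7503 km/s

3.7503 km/s


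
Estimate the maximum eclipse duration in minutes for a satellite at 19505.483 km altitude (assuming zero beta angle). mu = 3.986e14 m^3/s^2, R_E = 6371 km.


r = 25876.4830 km
T = 690.4271 min
Eclipse fraction = arcsin(R_E/r)/pi = arcsin(6371.0000/25876.4830)/pi
= arcsin(0.2462081)/pi = 0.07918467
Eclipse duration = 0.07918467 * 690.4271 = 54.6712 min

54.6712 minutes


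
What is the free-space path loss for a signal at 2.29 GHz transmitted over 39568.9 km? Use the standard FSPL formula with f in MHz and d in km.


f = 2.29 GHz = 2290.0000 MHz
d = 39568.9 km
FSPL = 32.44 + 20*log10(2290.0000) + 20*log10(39568.9)
FSPL = 32.44 + 67.1967 + 91.9471
FSPL = 191.5838 dB

191.5838 dB


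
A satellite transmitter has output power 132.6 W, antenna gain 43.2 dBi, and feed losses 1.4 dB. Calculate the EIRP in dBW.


Pt = 132.6 W = 21.2254 dBW
EIRP = Pt_dBW + Gt - losses = 21.2254 + 43.2 - 1.4 = 63.0254 dBW

63.0254 dBW


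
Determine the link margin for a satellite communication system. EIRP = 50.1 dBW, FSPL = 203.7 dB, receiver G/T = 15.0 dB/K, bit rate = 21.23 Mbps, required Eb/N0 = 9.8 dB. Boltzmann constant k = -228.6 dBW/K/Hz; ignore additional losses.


C/N0 = EIRP - FSPL + G/T - k = 50.1 - 203.7 + 15.0 - (-228.6)
C/N0 = 90.0000 dB-Hz
R_b = 21.23 Mbps = 2.123e+07 bps -> 10*log10(R_b) = 73.2695 dB-Hz
Eb/N0 = C/N0 - 10*log10(R_b) = 90.0000 - 73.2695 = 16.7305 dB
Margin = Eb/N0 - Eb/N0_req = 16.7305 - 9.8 = 6.9305 dB (link closes)

6.9305 dB


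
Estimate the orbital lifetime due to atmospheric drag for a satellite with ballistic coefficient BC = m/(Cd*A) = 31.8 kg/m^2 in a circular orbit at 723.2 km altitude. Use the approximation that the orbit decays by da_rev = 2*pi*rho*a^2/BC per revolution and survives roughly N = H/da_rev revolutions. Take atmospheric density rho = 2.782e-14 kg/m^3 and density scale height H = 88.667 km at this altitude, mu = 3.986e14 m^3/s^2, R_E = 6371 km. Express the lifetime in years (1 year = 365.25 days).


a = R_E + alt = 7094.2000 km = 7.0942e+06 m
da_rev = 2*pi*rho*a^2/BC = 2*pi*2.782e-14*(7.0942e+06)^2/31.8 = 0.276641117 m per revolution
N = H/da_rev = 88667.0000 m / 0.276641117 m = 320512.7310 revolutions
P = 2*pi*sqrt(a^3/mu) = 5946.5676 s
lifetime = N*P = 320512.7310 * 5946.5676 = 1.9059506e+09 s = 22059.6138 days
years = 22059.6138 / 365.25 = 60.3959 years

60.3959 years


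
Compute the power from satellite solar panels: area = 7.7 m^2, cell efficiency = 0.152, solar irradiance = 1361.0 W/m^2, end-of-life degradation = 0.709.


P = area * eta * S * degradation
P = 7.7 * 0.152 * 1361.0 * 0.709
P = 1129.3763 W

1129.3763 W


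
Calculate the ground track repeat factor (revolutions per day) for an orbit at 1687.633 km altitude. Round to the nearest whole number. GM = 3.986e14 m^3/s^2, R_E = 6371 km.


r = 8.058633e+06 m
T = 2*pi*sqrt(r^3/mu) = 7199.5158 s = 119.9919 min
revs/day = 1440 / 119.9919 = 12.0008
Rounded: 12 revolutions per day

12 revolutions per day


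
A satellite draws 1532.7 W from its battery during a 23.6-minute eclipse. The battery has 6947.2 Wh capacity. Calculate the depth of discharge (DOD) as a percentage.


E_used = P * t / 60 = 1532.7 * 23.6 / 60 = 602.8620 Wh
DOD = E_used / E_total * 100 = 602.8620 / 6947.2 * 100
DOD = 8.6778 %

8.6778 %


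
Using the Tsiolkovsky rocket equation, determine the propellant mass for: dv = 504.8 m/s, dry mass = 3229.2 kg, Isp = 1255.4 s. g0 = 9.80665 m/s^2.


ve = Isp * g0 = 1255.4 * 9.80665 = 12311.268410 m/s
mass ratio = exp(dv/ve) = exp(504.8/12311.268410) = 1.04185532
m_prop = m_dry * (mr - 1) = 3229.2 * (1.04185532 - 1)
m_prop = 135.1592 kg

135.1592 kg


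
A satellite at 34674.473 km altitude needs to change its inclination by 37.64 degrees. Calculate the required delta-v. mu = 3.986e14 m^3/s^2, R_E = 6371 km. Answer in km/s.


r = 41045.4730 km = 4.1045473e+07 m
V = sqrt(mu/r) = 3116.2767 m/s
di = 37.64 deg = 0.6569419 rad
dV = 2*V*sin(di/2) = 2*3116.2767*sin(0.328471)
dV = 2010.5975 m/s = 2.0106 km/s

2.0106 km/s


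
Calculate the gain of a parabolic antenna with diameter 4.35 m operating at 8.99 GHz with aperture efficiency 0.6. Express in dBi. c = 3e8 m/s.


lambda = c/f = 3e8 / 8.99e+09 = 0.03337041 m
G = eta*(pi*D/lambda)^2 = 0.6*(pi*4.35/0.03337041)^2
G = 100625.1136 (linear)
G = 10*log10(100625.1136) = 50.0271 dBi

50.0271 dBi


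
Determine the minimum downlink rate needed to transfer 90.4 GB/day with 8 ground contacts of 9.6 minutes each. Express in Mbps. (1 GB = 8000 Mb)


total contact time = 8 * 9.6 * 60 = 4608.0000 s
data = 90.4 GB = 723200.0000 Mb
rate = 723200.0000 / 4608.0000 = 156.9444 Mbps

156.9444 Mbps


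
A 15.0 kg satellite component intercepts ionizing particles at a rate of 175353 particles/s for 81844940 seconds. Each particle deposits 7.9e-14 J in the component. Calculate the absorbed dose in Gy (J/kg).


Total energy deposited = rate * time * E_per
  = 175353 * 81844940 * 7.9e-14 = 1.1338 J
Dose = E_total / mass = 1.1338 / 15.0
Dose = 0.07558591 Gy

0.0756 Gy


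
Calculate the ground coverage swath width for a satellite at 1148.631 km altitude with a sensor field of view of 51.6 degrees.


FOV = 51.6 deg = 0.9005899 rad
swath = 2 * alt * tan(FOV/2) = 2 * 1148.631 * tan(0.4502949)
swath = 2 * 1148.631 * 0.4834189
swath = 1110.5398 km

1110.5398 km


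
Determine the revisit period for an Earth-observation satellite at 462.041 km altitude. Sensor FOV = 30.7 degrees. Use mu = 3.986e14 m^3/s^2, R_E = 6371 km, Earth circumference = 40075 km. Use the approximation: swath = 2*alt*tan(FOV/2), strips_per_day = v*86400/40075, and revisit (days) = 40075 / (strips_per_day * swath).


swath = 2*462.041*tan(0.267908) = 253.6672 km
v = sqrt(mu/r) = 7637.6831 m/s = 7.6377 km/s
strips/day = v*86400/40075 = 7.6377*86400/40075 = 16.4665
coverage/day = strips * swath = 16.4665 * 253.6672 = 4177.0162 km
revisit = 40075 / 4177.0162 = 9.5942 days

9.5942 days


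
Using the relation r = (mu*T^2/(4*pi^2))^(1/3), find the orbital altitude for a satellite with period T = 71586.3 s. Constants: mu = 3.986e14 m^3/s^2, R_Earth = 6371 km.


T = 71586.3 s
r = (mu*T^2/(4*pi^2))^(1/3) = (3.986e14 * 71586.3^2 / (4*pi^2))^(1/3)
r = 3.7263113e+07 m = 37263.1127 km
alt = r - R_E = 37263.1127 - 6371 = 30892.1127 km

30892.1127 km


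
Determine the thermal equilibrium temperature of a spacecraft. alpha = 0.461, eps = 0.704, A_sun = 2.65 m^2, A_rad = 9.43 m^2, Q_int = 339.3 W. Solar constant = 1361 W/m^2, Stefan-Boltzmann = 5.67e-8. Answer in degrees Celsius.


Numerator = alpha*S*A_sun + Q_int = 0.461*1361*2.65 + 339.3 = 2001.9657 W
Denominator = eps*sigma*A_rad = 0.704*5.67e-8*9.43 = 3.7641542e-07 W/K^4
T^4 = 5.3185006e+09 K^4
T = 270.0519 K = -3.0981 C

-3.0981 degrees Celsius


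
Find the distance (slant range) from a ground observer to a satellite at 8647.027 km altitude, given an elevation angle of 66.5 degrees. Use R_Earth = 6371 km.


h = 8647.027 km, el = 66.5 deg
d = -R_E*sin(el) + sqrt((R_E*sin(el))^2 + 2*R_E*h + h^2)
d = -6371.0000*sin(1.1606) + sqrt((6371.0000*0.9170601)^2 + 2*6371.0000*8647.027 + 8647.027^2)
d = 8959.0098 km

8959.0098 km


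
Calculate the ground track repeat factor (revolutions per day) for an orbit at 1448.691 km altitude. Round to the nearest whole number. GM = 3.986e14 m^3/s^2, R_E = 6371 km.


r = 7.819691e+06 m
T = 2*pi*sqrt(r^3/mu) = 6881.6980 s = 114.6950 min
revs/day = 1440 / 114.6950 = 12.5550
Rounded: 13 revolutions per day

13 revolutions per day


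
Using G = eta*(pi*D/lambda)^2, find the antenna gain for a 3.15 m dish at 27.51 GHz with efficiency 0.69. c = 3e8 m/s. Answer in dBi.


lambda = c/f = 3e8 / 2.751e+10 = 0.01090513 m
G = eta*(pi*D/lambda)^2 = 0.69*(pi*3.15/0.01090513)^2
G = 568209.6630 (linear)
G = 10*log10(568209.6630) = 57.5451 dBi

57.5451 dBi


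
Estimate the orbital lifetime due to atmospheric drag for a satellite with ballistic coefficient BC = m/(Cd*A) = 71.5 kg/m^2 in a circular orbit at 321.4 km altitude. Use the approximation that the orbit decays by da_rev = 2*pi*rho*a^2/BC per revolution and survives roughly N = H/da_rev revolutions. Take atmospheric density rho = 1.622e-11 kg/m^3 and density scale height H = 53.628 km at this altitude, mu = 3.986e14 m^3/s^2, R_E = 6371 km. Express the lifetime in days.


a = R_E + alt = 6692.4000 km = 6.6924e+06 m
da_rev = 2*pi*rho*a^2/BC = 2*pi*1.622e-11*(6.6924e+06)^2/71.5 = 63.839350 m per revolution
N = H/da_rev = 53628.0000 m / 63.839350 m = 840.0461 revolutions
P = 2*pi*sqrt(a^3/mu) = 5448.5891 s
lifetime = N*P = 840.0461 * 5448.5891 = 4.5770663e+06 s = 52.9753 days

52.9753 days


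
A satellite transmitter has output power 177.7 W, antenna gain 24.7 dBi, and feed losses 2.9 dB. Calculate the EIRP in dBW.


Pt = 177.7 W = 22.4969 dBW
EIRP = Pt_dBW + Gt - losses = 22.4969 + 24.7 - 2.9 = 44.2969 dBW

44.2969 dBW


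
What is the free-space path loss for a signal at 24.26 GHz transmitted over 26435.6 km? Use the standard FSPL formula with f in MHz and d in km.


f = 24.26 GHz = 24260.0000 MHz
d = 26435.6 km
FSPL = 32.44 + 20*log10(24260.0000) + 20*log10(26435.6)
FSPL = 32.44 + 87.6978 + 88.4438
FSPL = 208.5816 dB

208.5816 dB


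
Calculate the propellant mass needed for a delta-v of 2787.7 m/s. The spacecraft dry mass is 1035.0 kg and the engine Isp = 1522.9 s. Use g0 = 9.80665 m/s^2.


ve = Isp * g0 = 1522.9 * 9.80665 = 14934.547285 m/s
mass ratio = exp(dv/ve) = exp(2787.7/14934.547285) = 1.20521885
m_prop = m_dry * (mr - 1) = 1035.0 * (1.20521885 - 1)
m_prop = 212.4015 kg

212.4015 kg


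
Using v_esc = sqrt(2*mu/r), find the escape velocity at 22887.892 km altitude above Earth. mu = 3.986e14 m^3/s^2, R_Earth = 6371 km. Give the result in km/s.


r = 6371.0 + 22887.892 = 29258.8920 km = 2.9258892e+07 m
v_esc = sqrt(2*mu/r) = sqrt(2*3.986e14 / 2.9258892e+07)
v_esc = 5219.8101 m/s = 5.2198 km/s

5.2198 km/s


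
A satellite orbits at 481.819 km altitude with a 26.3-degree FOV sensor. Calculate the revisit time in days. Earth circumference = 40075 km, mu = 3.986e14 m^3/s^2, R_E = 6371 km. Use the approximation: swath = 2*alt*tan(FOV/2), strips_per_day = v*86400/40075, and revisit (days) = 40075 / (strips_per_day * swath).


swath = 2*481.819*tan(0.2295108) = 225.1322 km
v = sqrt(mu/r) = 7626.6535 m/s = 7.6267 km/s
strips/day = v*86400/40075 = 7.6267*86400/40075 = 16.4427
coverage/day = strips * swath = 16.4427 * 225.1322 = 3701.7912 km
revisit = 40075 / 3701.7912 = 10.8258 days

10.8258 days


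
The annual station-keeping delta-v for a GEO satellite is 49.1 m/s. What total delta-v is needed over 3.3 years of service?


dV = rate * years = 49.1 * 3.3
dV = 162.0300 m/s

162.0300 m/s


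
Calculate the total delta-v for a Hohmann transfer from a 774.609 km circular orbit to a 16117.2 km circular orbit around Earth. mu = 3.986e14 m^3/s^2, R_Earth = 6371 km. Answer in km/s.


r1 = 7145.6090 km = 7.145609e+06 m
r2 = 22488.2000 km = 2.24882e+07 m
dv1 = sqrt(mu/r1)*(sqrt(2*r2/(r1+r2)) - 1) = 1732.4980 m/s
dv2 = sqrt(mu/r2)*(1 - sqrt(2*r1/(r1+r2))) = 1286.3934 m/s
total dv = |dv1| + |dv2| = 1732.4980 + 1286.3934 = 3018.8914 m/s = 3.0189 km/s

3.0189 km/s


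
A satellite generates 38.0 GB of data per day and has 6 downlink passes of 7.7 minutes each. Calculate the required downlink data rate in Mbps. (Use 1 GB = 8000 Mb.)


total contact time = 6 * 7.7 * 60 = 2772.0000 s
data = 38.0 GB = 304000.0000 Mb
rate = 304000.0000 / 2772.0000 = 109.6681 Mbps

109.6681 Mbps


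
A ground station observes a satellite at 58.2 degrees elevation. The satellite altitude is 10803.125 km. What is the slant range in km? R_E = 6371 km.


h = 10803.125 km, el = 58.2 deg
d = -R_E*sin(el) + sqrt((R_E*sin(el))^2 + 2*R_E*h + h^2)
d = -6371.0000*sin(1.0158) + sqrt((6371.0000*0.8498927)^2 + 2*6371.0000*10803.125 + 10803.125^2)
d = 11428.1226 km

11428.1226 km


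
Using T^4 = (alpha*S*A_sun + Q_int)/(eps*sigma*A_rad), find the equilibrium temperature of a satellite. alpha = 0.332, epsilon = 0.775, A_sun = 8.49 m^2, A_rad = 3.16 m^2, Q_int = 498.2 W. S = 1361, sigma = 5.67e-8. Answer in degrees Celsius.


Numerator = alpha*S*A_sun + Q_int = 0.332*1361*8.49 + 498.2 = 4334.4235 W
Denominator = eps*sigma*A_rad = 0.775*5.67e-8*3.16 = 1.388583e-07 W/K^4
T^4 = 3.1214724e+10 K^4
T = 420.3295 K = 147.1795 C

147.1795 degrees Celsius


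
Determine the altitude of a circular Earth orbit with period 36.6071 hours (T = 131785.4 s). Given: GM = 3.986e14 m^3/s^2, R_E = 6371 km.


T = 131785.4 s
r = (mu*T^2/(4*pi^2))^(1/3) = (3.986e14 * 131785.4^2 / (4*pi^2))^(1/3)
r = 5.5971986e+07 m = 55971.9862 km
alt = r - R_E = 55971.9862 - 6371 = 49600.9862 km

49600.9862 km


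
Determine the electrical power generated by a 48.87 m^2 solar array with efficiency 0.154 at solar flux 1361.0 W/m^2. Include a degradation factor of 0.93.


P = area * eta * S * degradation
P = 48.87 * 0.154 * 1361.0 * 0.93
P = 9525.8587 W

9525.8587 W


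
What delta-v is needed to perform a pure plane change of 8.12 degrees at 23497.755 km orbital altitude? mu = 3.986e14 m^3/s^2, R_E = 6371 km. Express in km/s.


r = 29868.7550 km = 2.9868755e+07 m
V = sqrt(mu/r) = 3653.0876 m/s
di = 8.12 deg = 0.1417207 rad
dV = 2*V*sin(di/2) = 2*3653.0876*sin(0.07086037)
dV = 517.2851 m/s = 0.5172851 km/s

0.5173 km/s


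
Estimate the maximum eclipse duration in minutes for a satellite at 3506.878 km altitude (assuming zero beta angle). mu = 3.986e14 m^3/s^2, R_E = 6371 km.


r = 9877.8780 km
T = 162.8379 min
Eclipse fraction = arcsin(R_E/r)/pi = arcsin(6371.0000/9877.8780)/pi
= arcsin(0.6449766)/pi = 0.2231329
Eclipse duration = 0.2231329 * 162.8379 = 36.3345 min

36.3345 minutes


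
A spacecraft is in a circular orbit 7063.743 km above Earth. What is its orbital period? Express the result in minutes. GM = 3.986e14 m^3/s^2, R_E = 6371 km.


r = 13434.7430 km = 1.3434743e+07 m
T = 2*pi*sqrt(r^3/mu) = 2*pi*sqrt(2.4248679e+21 / 3.986e14)
T = 15497.2724 s = 258.2879 min

258.2879 minutes


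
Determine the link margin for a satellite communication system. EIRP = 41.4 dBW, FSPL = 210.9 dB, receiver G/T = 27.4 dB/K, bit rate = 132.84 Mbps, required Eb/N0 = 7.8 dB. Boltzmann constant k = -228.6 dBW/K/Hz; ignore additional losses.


C/N0 = EIRP - FSPL + G/T - k = 41.4 - 210.9 + 27.4 - (-228.6)
C/N0 = 86.5000 dB-Hz
R_b = 132.84 Mbps = 1.3284e+08 bps -> 10*log10(R_b) = 81.2333 dB-Hz
Eb/N0 = C/N0 - 10*log10(R_b) = 86.5000 - 81.2333 = 5.2667 dB
Margin = Eb/N0 - Eb/N0_req = 5.2667 - 7.8 = -2.5333 dB (negative margin: link does not close)

-2.5333 dB


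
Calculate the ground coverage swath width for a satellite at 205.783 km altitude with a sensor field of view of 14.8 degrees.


FOV = 14.8 deg = 0.2583087 rad
swath = 2 * alt * tan(FOV/2) = 2 * 205.783 * tan(0.1291544)
swath = 2 * 205.783 * 0.1298773
swath = 53.4531 km

53.4531 km


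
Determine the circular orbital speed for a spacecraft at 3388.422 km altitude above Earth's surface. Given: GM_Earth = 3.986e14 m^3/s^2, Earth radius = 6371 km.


r = R_E + alt = 6371.0 + 3388.422 = 9759.4220 km = 9.759422e+06 m
v = sqrt(mu/r) = sqrt(3.986e14 / 9.759422e+06) = 6390.8202 m/s = 6.3908 km/s

6.3908 km/s


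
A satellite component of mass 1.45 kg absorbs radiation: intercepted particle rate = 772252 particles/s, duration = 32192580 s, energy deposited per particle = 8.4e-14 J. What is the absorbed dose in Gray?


Total energy deposited = rate * time * E_per
  = 772252 * 32192580 * 8.4e-14 = 2.0883 J
Dose = E_total / mass = 2.0883 / 1.45
Dose = 1.4402 Gy

1.4402 Gy


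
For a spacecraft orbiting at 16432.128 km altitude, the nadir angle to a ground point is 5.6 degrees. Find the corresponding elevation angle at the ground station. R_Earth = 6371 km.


r = R_E + alt = 22803.1280 km
Law of sines in the satellite / Earth-center / ground-point triangle:
  sin(nadir)/R_E = sin(90 + el)/r  =>  cos(el) = (r/R_E)*sin(nadir)
cos(el) = (22803.1280 / 6371.0000) * sin(5.6 deg) = 0.3492694
el = arccos(0.3492694) = 69.5574 deg
(Earth-central angle = 90 - nadir - el = 14.8426 deg)

69.5574 degrees


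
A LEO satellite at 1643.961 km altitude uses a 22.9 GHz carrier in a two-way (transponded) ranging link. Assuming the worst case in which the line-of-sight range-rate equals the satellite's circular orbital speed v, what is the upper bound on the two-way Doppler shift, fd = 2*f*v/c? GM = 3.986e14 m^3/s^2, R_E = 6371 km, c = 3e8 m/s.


r = 8.014961e+06 m
v = sqrt(mu/r) = 7052.0915 m/s (worst-case radial velocity)
f = 22.9 GHz = 2.29e+10 Hz
fd = 2*f*v/c = 2*2.29e+10*7052.0915/3.0e+08
fd = 1.0766193e+06 Hz

1.0766e+06 Hz


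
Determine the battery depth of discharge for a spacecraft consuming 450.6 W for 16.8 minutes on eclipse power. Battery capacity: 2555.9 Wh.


E_used = P * t / 60 = 450.6 * 16.8 / 60 = 126.1680 Wh
DOD = E_used / E_total * 100 = 126.1680 / 2555.9 * 100
DOD = 4.9363 %

4.9363 %


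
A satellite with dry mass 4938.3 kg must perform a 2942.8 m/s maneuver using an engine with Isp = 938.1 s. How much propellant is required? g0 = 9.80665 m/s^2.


ve = Isp * g0 = 938.1 * 9.80665 = 9199.618365 m/s
mass ratio = exp(dv/ve) = exp(2942.8/9199.618365) = 1.37696642
m_prop = m_dry * (mr - 1) = 4938.3 * (1.37696642 - 1)
m_prop = 1861.5733 kg

1861.5733 kg


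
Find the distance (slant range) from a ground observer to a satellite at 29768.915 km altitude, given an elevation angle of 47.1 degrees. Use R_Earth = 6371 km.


h = 29768.915 km, el = 47.1 deg
d = -R_E*sin(el) + sqrt((R_E*sin(el))^2 + 2*R_E*h + h^2)
d = -6371.0000*sin(0.8220501) + sqrt((6371.0000*0.7325429)^2 + 2*6371.0000*29768.915 + 29768.915^2)
d = 31211.7232 km

31211.7232 km


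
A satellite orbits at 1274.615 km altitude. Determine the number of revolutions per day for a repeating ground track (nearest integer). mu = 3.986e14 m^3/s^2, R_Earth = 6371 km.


r = 7.645615e+06 m
T = 2*pi*sqrt(r^3/mu) = 6653.1890 s = 110.8865 min
revs/day = 1440 / 110.8865 = 12.9863
Rounded: 13 revolutions per day

13 revolutions per day


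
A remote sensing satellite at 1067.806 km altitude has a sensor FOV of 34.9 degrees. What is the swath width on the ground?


FOV = 34.9 deg = 0.6091199 rad
swath = 2 * alt * tan(FOV/2) = 2 * 1067.806 * tan(0.30456)
swath = 2 * 1067.806 * 0.3143396
swath = 671.3075 km

671.3075 km


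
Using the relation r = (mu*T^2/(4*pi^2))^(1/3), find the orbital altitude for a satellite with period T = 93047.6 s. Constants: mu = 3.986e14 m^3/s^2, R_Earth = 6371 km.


T = 93047.6 s
r = (mu*T^2/(4*pi^2))^(1/3) = (3.986e14 * 93047.6^2 / (4*pi^2))^(1/3)
r = 4.4380886e+07 m = 44380.8862 km
alt = r - R_E = 44380.8862 - 6371 = 38009.8862 km

38009.8862 km


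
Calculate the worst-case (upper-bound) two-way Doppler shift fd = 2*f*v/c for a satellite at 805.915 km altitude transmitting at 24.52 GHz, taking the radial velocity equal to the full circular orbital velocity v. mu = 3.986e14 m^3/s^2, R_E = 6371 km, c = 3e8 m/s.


r = 7.176915e+06 m
v = sqrt(mu/r) = 7452.4616 m/s (worst-case radial velocity)
f = 24.52 GHz = 2.452e+10 Hz
fd = 2*f*v/c = 2*2.452e+10*7452.4616/3.0e+08
fd = 1.2182291e+06 Hz

1.2182e+06 Hz


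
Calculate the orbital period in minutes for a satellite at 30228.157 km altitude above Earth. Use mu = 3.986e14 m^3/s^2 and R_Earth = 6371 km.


r = 36599.1570 km = 3.6599157e+07 m
T = 2*pi*sqrt(r^3/mu) = 2*pi*sqrt(4.9024508e+22 / 3.986e14)
T = 69681.5567 s = 1161.3593 min

1161.3593 minutes


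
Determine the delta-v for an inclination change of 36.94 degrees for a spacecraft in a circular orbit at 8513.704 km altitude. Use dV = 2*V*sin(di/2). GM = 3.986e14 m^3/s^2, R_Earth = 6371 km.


r = 14884.7040 km = 1.4884704e+07 m
V = sqrt(mu/r) = 5174.8593 m/s
di = 36.94 deg = 0.6447246 rad
dV = 2*V*sin(di/2) = 2*5174.8593*sin(0.3223623)
dV = 3278.8744 m/s = 3.2789 km/s

3.2789 km/s


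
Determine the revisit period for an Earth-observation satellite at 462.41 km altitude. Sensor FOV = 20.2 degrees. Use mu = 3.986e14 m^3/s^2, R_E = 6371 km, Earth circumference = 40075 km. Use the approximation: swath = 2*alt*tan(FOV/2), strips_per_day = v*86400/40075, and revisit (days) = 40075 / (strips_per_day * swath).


swath = 2*462.41*tan(0.1762783) = 164.7355 km
v = sqrt(mu/r) = 7637.4769 m/s = 7.6375 km/s
strips/day = v*86400/40075 = 7.6375*86400/40075 = 16.4661
coverage/day = strips * swath = 16.4661 * 164.7355 = 2712.5478 km
revisit = 40075 / 2712.5478 = 14.7739 days

14.7739 days


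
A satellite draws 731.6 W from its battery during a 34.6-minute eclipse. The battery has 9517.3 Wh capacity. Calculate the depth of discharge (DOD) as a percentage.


E_used = P * t / 60 = 731.6 * 34.6 / 60 = 421.8893 Wh
DOD = E_used / E_total * 100 = 421.8893 / 9517.3 * 100
DOD = 4.4329 %

4.4329 %


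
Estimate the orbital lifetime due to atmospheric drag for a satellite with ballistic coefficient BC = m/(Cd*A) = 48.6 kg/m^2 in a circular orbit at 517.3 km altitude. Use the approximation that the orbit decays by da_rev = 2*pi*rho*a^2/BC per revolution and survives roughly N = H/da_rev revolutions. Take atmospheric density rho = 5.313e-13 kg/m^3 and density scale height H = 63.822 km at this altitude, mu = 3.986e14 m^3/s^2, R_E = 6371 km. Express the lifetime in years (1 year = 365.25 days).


a = R_E + alt = 6888.3000 km = 6.8883e+06 m
da_rev = 2*pi*rho*a^2/BC = 2*pi*5.313e-13*(6.8883e+06)^2/48.6 = 3.259174 m per revolution
N = H/da_rev = 63822.0000 m / 3.259174 m = 19582.2634 revolutions
P = 2*pi*sqrt(a^3/mu) = 5689.5681 s
lifetime = N*P = 19582.2634 * 5689.5681 = 1.1141462e+08 s = 1289.5211 days
years = 1289.5211 / 365.25 = 3.5305 years

3.5305 years


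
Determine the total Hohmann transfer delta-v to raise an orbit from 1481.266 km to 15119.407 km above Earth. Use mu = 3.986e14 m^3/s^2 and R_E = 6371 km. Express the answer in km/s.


r1 = 7852.2660 km = 7.852266e+06 m
r2 = 21490.4070 km = 2.1490407e+07 m
dv1 = sqrt(mu/r1)*(sqrt(2*r2/(r1+r2)) - 1) = 1498.2299 m/s
dv2 = sqrt(mu/r2)*(1 - sqrt(2*r1/(r1+r2))) = 1156.0029 m/s
total dv = |dv1| + |dv2| = 1498.2299 + 1156.0029 = 2654.2328 m/s = 2.6542 km/s

2.6542 km/s


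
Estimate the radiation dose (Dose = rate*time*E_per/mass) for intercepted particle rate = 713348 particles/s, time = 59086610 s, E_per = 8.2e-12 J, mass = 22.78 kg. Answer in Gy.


Total energy deposited = rate * time * E_per
  = 713348 * 59086610 * 8.2e-12 = 345.6244 J
Dose = E_total / mass = 345.6244 / 22.78
Dose = 15.1723 Gy

15.1723 Gy


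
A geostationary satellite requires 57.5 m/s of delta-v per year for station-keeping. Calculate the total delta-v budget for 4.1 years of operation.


dV = rate * years = 57.5 * 4.1
dV = 235.7500 m/s

235.7500 m/s


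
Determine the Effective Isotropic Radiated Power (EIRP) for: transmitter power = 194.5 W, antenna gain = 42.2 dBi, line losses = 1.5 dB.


Pt = 194.5 W = 22.8892 dBW
EIRP = Pt_dBW + Gt - losses = 22.8892 + 42.2 - 1.5 = 63.5892 dBW

63.5892 dBW


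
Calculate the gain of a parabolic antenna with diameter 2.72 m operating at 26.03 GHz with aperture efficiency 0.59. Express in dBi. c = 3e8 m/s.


lambda = c/f = 3e8 / 2.603e+10 = 0.01152516 m
G = eta*(pi*D/lambda)^2 = 0.59*(pi*2.72/0.01152516)^2
G = 324336.1759 (linear)
G = 10*log10(324336.1759) = 55.1100 dBi

55.1100 dBi


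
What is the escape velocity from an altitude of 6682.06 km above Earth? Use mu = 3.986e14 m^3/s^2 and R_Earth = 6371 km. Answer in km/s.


r = 6371.0 + 6682.06 = 13053.0600 km = 1.305306e+07 m
v_esc = sqrt(2*mu/r) = sqrt(2*3.986e14 / 1.305306e+07)
v_esc = 7814.9729 m/s = 7.8150 km/s

7.8150 km/s


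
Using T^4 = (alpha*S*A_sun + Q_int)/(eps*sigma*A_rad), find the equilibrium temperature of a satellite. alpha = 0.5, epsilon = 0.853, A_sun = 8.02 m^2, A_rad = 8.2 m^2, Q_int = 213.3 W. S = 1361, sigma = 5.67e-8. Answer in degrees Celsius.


Numerator = alpha*S*A_sun + Q_int = 0.5*1361*8.02 + 213.3 = 5670.9100 W
Denominator = eps*sigma*A_rad = 0.853*5.67e-8*8.2 = 3.9659382e-07 W/K^4
T^4 = 1.4299038e+10 K^4
T = 345.8014 K = 72.6514 C

72.6514 degrees Celsius


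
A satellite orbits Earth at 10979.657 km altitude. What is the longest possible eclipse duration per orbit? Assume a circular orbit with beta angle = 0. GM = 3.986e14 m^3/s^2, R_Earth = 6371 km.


r = 17350.6570 km
T = 379.0826 min
Eclipse fraction = arcsin(R_E/r)/pi = arcsin(6371.0000/17350.6570)/pi
= arcsin(0.3671907)/pi = 0.1196804
Eclipse duration = 0.1196804 * 379.0826 = 45.3687 min

45.3687 minutes


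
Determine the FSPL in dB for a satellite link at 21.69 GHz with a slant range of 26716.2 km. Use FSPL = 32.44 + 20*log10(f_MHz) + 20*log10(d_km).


f = 21.69 GHz = 21690.0000 MHz
d = 26716.2 km
FSPL = 32.44 + 20*log10(21690.0000) + 20*log10(26716.2)
FSPL = 32.44 + 86.7252 + 88.5355
FSPL = 207.7007 dB

207.7007 dB


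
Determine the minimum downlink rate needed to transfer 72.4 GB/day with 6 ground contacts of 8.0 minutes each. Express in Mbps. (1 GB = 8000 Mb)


total contact time = 6 * 8.0 * 60 = 2880.0000 s
data = 72.4 GB = 579200.0000 Mb
rate = 579200.0000 / 2880.0000 = 201.1111 Mbps

201.1111 Mbps


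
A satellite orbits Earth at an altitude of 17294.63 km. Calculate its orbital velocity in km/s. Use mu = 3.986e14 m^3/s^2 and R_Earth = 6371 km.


r = R_E + alt = 6371.0 + 17294.63 = 23665.6300 km = 2.366563e+07 m
v = sqrt(mu/r) = sqrt(3.986e14 / 2.366563e+07) = 4104.0214 m/s = 4.1040 km/s

4.1040 km/s


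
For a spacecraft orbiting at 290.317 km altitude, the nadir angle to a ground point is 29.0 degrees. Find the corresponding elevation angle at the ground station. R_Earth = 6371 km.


r = R_E + alt = 6661.3170 km
Law of sines in the satellite / Earth-center / ground-point triangle:
  sin(nadir)/R_E = sin(90 + el)/r  =>  cos(el) = (r/R_E)*sin(nadir)
cos(el) = (6661.3170 / 6371.0000) * sin(29.0 deg) = 0.5069017
el = arccos(0.5069017) = 59.5423 deg
(Earth-central angle = 90 - nadir - el = 1.4577 deg)

59.5423 degrees


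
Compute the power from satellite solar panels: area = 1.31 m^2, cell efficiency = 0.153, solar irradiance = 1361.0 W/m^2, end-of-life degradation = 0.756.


P = area * eta * S * degradation
P = 1.31 * 0.153 * 1361.0 * 0.756
P = 206.2256 W

206.2256 W


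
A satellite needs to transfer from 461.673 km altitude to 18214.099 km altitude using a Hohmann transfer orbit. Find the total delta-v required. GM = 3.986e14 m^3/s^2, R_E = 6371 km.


r1 = 6832.6730 km = 6.832673e+06 m
r2 = 24585.0990 km = 2.4585099e+07 m
dv1 = sqrt(mu/r1)*(sqrt(2*r2/(r1+r2)) - 1) = 1917.2416 m/s
dv2 = sqrt(mu/r2)*(1 - sqrt(2*r1/(r1+r2))) = 1370.9911 m/s
total dv = |dv1| + |dv2| = 1917.2416 + 1370.9911 = 3288.2327 m/s = 3.2882 km/s

3.2882 km/s


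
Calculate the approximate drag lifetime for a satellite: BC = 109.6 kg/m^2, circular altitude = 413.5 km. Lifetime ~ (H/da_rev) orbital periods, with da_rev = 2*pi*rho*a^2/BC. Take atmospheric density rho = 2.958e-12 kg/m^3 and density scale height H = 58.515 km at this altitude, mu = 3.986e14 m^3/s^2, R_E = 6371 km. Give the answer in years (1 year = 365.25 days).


a = R_E + alt = 6784.5000 km = 6.7845e+06 m
da_rev = 2*pi*rho*a^2/BC = 2*pi*2.958e-12*(6.7845e+06)^2/109.6 = 7.805544 m per revolution
N = H/da_rev = 58515.0000 m / 7.805544 m = 7496.5947 revolutions
P = 2*pi*sqrt(a^3/mu) = 5561.4494 s
lifetime = N*P = 7496.5947 * 5561.4494 = 4.1691932e+07 s = 482.5455 days
years = 482.5455 / 365.25 = 1.3211 years

1.3211 years


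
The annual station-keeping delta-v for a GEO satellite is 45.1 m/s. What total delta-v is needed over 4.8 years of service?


dV = rate * years = 45.1 * 4.8
dV = 216.4800 m/s

216.4800 m/s


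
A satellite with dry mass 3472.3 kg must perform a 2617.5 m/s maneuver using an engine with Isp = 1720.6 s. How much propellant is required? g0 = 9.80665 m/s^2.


ve = Isp * g0 = 1720.6 * 9.80665 = 16873.321990 m/s
mass ratio = exp(dv/ve) = exp(2617.5/16873.321990) = 1.16780572
m_prop = m_dry * (mr - 1) = 3472.3 * (1.16780572 - 1)
m_prop = 582.6718 kg

582.6718 kg


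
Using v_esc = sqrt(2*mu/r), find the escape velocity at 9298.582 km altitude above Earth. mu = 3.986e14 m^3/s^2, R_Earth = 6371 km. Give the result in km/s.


r = 6371.0 + 9298.582 = 15669.5820 km = 1.5669582e+07 m
v_esc = sqrt(2*mu/r) = sqrt(2*3.986e14 / 1.5669582e+07)
v_esc = 7132.7161 m/s = 7.1327 km/s

7.1327 km/s


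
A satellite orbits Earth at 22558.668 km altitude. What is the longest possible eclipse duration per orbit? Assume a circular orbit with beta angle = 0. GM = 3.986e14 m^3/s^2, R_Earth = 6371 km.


r = 28929.6680 km
T = 816.1597 min
Eclipse fraction = arcsin(R_E/r)/pi = arcsin(6371.0000/28929.6680)/pi
= arcsin(0.2202238)/pi = 0.07067875
Eclipse duration = 0.07067875 * 816.1597 = 57.6851 min

57.6851 minutes


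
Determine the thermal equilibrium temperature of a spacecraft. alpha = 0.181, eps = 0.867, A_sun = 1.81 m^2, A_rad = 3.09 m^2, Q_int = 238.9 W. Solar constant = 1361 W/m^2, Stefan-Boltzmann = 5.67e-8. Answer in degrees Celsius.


Numerator = alpha*S*A_sun + Q_int = 0.181*1361*1.81 + 238.9 = 684.7772 W
Denominator = eps*sigma*A_rad = 0.867*5.67e-8*3.09 = 1.51901e-07 W/K^4
T^4 = 4.5080494e+09 K^4
T = 259.1178 K = -14.0322 C

-14.0322 degrees Celsius


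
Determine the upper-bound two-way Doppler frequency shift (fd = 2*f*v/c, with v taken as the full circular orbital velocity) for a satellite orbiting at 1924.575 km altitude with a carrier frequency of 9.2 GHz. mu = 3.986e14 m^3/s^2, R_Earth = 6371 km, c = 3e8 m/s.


r = 8.295575e+06 m
v = sqrt(mu/r) = 6931.7900 m/s (worst-case radial velocity)
f = 9.2 GHz = 9.2e+09 Hz
fd = 2*f*v/c = 2*9.2e+09*6931.7900/3.0e+08
fd = 425149.7895 Hz

425149.7895 Hz


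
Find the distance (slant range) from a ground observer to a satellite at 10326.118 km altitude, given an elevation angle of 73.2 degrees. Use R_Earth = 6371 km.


h = 10326.118 km, el = 73.2 deg
d = -R_E*sin(el) + sqrt((R_E*sin(el))^2 + 2*R_E*h + h^2)
d = -6371.0000*sin(1.2776) + sqrt((6371.0000*0.9573195)^2 + 2*6371.0000*10326.118 + 10326.118^2)
d = 10496.1854 km

10496.1854 km


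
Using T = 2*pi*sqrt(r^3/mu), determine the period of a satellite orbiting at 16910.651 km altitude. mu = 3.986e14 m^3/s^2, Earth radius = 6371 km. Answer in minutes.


r = 23281.6510 km = 2.3281651e+07 m
T = 2*pi*sqrt(r^3/mu) = 2*pi*sqrt(1.2619476e+22 / 3.986e14)
T = 35353.4567 s = 589.2243 min

589.2243 minutes


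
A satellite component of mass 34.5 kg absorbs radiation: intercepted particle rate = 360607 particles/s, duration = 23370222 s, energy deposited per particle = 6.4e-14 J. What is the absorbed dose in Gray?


Total energy deposited = rate * time * E_per
  = 360607 * 23370222 * 6.4e-14 = 0.5393578 J
Dose = E_total / mass = 0.5393578 / 34.5
Dose = 0.01563356 Gy

0.0156 Gy


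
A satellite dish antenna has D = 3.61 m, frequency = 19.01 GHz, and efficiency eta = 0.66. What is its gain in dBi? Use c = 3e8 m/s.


lambda = c/f = 3e8 / 1.901e+10 = 0.01578117 m
G = eta*(pi*D/lambda)^2 = 0.66*(pi*3.61/0.01578117)^2
G = 340862.9584 (linear)
G = 10*log10(340862.9584) = 55.3258 dBi

55.3258 dBi


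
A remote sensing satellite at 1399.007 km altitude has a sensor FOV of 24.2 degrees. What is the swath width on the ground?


FOV = 24.2 deg = 0.4223697 rad
swath = 2 * alt * tan(FOV/2) = 2 * 1399.007 * tan(0.2111848)
swath = 2 * 1399.007 * 0.2143814
swath = 599.8422 km

599.8422 km


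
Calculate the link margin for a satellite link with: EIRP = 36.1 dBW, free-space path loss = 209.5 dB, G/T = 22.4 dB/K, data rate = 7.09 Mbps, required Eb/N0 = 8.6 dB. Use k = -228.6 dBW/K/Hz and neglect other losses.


C/N0 = EIRP - FSPL + G/T - k = 36.1 - 209.5 + 22.4 - (-228.6)
C/N0 = 77.6000 dB-Hz
R_b = 7.09 Mbps = 7.09e+06 bps -> 10*log10(R_b) = 68.5065 dB-Hz
Eb/N0 = C/N0 - 10*log10(R_b) = 77.6000 - 68.5065 = 9.0935 dB
Margin = Eb/N0 - Eb/N0_req = 9.0935 - 8.6 = 0.4935376 dB (link closes)

0.4935 dB


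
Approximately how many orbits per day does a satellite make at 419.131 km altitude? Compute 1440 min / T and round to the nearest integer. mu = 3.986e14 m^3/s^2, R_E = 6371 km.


r = 6.790131e+06 m
T = 2*pi*sqrt(r^3/mu) = 5568.3747 s = 92.8062 min
revs/day = 1440 / 92.8062 = 15.5162
Rounded: 16 revolutions per day

16 revolutions per day


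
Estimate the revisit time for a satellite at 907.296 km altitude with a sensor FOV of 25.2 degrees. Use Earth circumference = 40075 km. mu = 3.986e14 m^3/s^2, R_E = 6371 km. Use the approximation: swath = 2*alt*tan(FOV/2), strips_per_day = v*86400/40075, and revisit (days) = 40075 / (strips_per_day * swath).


swath = 2*907.296*tan(0.2199115) = 405.6094 km
v = sqrt(mu/r) = 7400.3761 m/s = 7.4004 km/s
strips/day = v*86400/40075 = 7.4004*86400/40075 = 15.9549
coverage/day = strips * swath = 15.9549 * 405.6094 = 6471.4556 km
revisit = 40075 / 6471.4556 = 6.1926 days

6.1926 days


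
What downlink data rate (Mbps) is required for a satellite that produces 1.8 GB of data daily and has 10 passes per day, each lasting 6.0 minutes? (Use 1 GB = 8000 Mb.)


total contact time = 10 * 6.0 * 60 = 3600.0000 s
data = 1.8 GB = 14400.0000 Mb
rate = 14400.0000 / 3600.0000 = 4.0000 Mbps

4.0000 Mbps


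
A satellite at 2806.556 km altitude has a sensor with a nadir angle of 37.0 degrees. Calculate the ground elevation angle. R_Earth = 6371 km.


r = R_E + alt = 9177.5560 km
Law of sines in the satellite / Earth-center / ground-point triangle:
  sin(nadir)/R_E = sin(90 + el)/r  =>  cos(el) = (r/R_E)*sin(nadir)
cos(el) = (9177.5560 / 6371.0000) * sin(37.0 deg) = 0.8669269
el = arccos(0.8669269) = 29.8965 deg
(Earth-central angle = 90 - nadir - el = 23.1035 deg)

29.8965 degrees


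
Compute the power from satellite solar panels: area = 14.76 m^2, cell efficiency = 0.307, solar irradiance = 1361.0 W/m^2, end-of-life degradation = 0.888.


P = area * eta * S * degradation
P = 14.76 * 0.307 * 1361.0 * 0.888
P = 5476.4083 W

5476.4083 W


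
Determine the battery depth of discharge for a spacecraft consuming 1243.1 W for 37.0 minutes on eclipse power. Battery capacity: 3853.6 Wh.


E_used = P * t / 60 = 1243.1 * 37.0 / 60 = 766.5783 Wh
DOD = E_used / E_total * 100 = 766.5783 / 3853.6 * 100
DOD = 19.8925 %

19.8925 %


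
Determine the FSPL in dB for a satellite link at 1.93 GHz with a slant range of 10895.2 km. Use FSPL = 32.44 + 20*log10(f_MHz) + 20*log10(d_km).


f = 1.93 GHz = 1930.0000 MHz
d = 10895.2 km
FSPL = 32.44 + 20*log10(1930.0000) + 20*log10(10895.2)
FSPL = 32.44 + 65.7111 + 80.7447
FSPL = 178.8959 dB

178.8959 dB


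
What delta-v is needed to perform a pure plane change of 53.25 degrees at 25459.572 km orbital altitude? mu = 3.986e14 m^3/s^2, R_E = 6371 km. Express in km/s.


r = 31830.5720 km = 3.1830572e+07 m
V = sqrt(mu/r) = 3538.7218 m/s
di = 53.25 deg = 0.9293878 rad
dV = 2*V*sin(di/2) = 2*3538.7218*sin(0.4646939)
dV = 3171.7507 m/s = 3.1718 km/s

3.1718 km/s


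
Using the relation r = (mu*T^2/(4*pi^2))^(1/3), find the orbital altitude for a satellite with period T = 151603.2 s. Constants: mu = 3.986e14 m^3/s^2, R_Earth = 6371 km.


T = 151603.2 s
r = (mu*T^2/(4*pi^2))^(1/3) = (3.986e14 * 151603.2^2 / (4*pi^2))^(1/3)
r = 6.145135e+07 m = 61451.3505 km
alt = r - R_E = 61451.3505 - 6371 = 55080.3505 km

55080.3505 km


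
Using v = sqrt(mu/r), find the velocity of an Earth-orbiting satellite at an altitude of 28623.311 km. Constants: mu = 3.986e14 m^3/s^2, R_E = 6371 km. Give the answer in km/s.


r = R_E + alt = 6371.0 + 28623.311 = 34994.3110 km = 3.4994311e+07 m
v = sqrt(mu/r) = sqrt(3.986e14 / 3.4994311e+07) = 3374.9701 m/s = 3.3750 km/s

3.3750 km/s


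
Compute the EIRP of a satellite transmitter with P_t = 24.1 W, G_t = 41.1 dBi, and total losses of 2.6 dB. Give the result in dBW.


Pt = 24.1 W = 13.8202 dBW
EIRP = Pt_dBW + Gt - losses = 13.8202 + 41.1 - 2.6 = 52.3202 dBW

52.3202 dBW


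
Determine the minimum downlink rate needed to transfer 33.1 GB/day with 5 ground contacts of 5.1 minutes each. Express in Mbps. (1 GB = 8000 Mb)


total contact time = 5 * 5.1 * 60 = 1530.0000 s
data = 33.1 GB = 264800.0000 Mb
rate = 264800.0000 / 1530.0000 = 173.0719 Mbps

173.0719 Mbps


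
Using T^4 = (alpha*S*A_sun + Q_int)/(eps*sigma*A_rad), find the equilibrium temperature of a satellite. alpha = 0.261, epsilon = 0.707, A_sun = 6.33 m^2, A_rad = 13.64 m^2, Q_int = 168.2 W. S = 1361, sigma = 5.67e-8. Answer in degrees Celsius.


Numerator = alpha*S*A_sun + Q_int = 0.261*1361*6.33 + 168.2 = 2416.7489 W
Denominator = eps*sigma*A_rad = 0.707*5.67e-8*13.64 = 5.4678532e-07 W/K^4
T^4 = 4.4199229e+09 K^4
T = 257.8420 K = -15.3080 C

-15.3080 degrees Celsius


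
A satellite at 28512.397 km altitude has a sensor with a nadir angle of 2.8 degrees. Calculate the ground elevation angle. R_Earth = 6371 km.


r = R_E + alt = 34883.3970 km
Law of sines in the satellite / Earth-center / ground-point triangle:
  sin(nadir)/R_E = sin(90 + el)/r  =>  cos(el) = (r/R_E)*sin(nadir)
cos(el) = (34883.3970 / 6371.0000) * sin(2.8 deg) = 0.2674691
el = arccos(0.2674691) = 74.4863 deg
(Earth-central angle = 90 - nadir - el = 12.7137 deg)

74.4863 degrees


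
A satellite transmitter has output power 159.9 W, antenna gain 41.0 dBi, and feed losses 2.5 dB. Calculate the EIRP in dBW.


Pt = 159.9 W = 22.0385 dBW
EIRP = Pt_dBW + Gt - losses = 22.0385 + 41.0 - 2.5 = 60.5385 dBW

60.5385 dBW


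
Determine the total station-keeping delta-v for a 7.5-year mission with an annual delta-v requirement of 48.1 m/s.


dV = rate * years = 48.1 * 7.5
dV = 360.7500 m/s

360.7500 m/s


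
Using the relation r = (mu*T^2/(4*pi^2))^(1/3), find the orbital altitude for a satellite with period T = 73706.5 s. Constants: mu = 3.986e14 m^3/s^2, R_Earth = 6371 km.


T = 73706.5 s
r = (mu*T^2/(4*pi^2))^(1/3) = (3.986e14 * 73706.5^2 / (4*pi^2))^(1/3)
r = 3.7995285e+07 m = 37995.2855 km
alt = r - R_E = 37995.2855 - 6371 = 31624.2855 km

31624.2855 km


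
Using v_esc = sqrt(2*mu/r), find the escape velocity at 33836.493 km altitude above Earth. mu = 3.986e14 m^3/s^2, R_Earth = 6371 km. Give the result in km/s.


r = 6371.0 + 33836.493 = 40207.4930 km = 4.0207493e+07 m
v_esc = sqrt(2*mu/r) = sqrt(2*3.986e14 / 4.0207493e+07)
v_esc = 4452.7688 m/s = 4.4528 km/s

4.4528 km/s


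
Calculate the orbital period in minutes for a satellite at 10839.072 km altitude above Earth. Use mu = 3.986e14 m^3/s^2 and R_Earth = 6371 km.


r = 17210.0720 km = 1.7210072e+07 m
T = 2*pi*sqrt(r^3/mu) = 2*pi*sqrt(5.0973923e+21 / 3.986e14)
T = 22469.0780 s = 374.4846 min

374.4846 minutes


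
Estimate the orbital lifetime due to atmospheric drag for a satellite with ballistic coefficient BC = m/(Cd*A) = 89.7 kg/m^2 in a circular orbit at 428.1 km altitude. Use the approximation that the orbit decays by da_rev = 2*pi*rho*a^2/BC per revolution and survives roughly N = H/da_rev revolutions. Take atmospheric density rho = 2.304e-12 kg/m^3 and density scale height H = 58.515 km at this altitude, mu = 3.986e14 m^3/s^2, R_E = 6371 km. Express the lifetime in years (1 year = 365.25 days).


a = R_E + alt = 6799.1000 km = 6.7991e+06 m
da_rev = 2*pi*rho*a^2/BC = 2*pi*2.304e-12*(6.7991e+06)^2/89.7 = 7.460583 m per revolution
N = H/da_rev = 58515.0000 m / 7.460583 m = 7843.2210 revolutions
P = 2*pi*sqrt(a^3/mu) = 5579.4111 s
lifetime = N*P = 7843.2210 * 5579.4111 = 4.3760554e+07 s = 506.4879 days
years = 506.4879 / 365.25 = 1.3867 years

1.3867 years
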